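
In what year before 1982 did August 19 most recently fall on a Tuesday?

From one year to the next, a fixed date's weekday advances by 1, or by 2 when a Feb 29 lies between the two dates.
1982: August 19 is Thursday.
1981: Wednesday (−1)
1980: Tuesday (−1)
August 19 falls on a Tuesday in 1980.

1980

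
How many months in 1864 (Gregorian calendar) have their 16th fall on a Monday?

Check the 16th of each month of 1864: Jan 16: Sat, Feb 16: Tue, Mar 16: Wed, Apr 16: Sat, May 16: Mon, Jun 16: Thu, Jul 16: Sat, Aug 16: Tue, Sep 16: Fri, Oct 16: Sun, Nov 16: Wed, Dec 16: Fri.
Monday occurs in May — 1 month.

1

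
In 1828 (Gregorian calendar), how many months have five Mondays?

4

A month of length L has five Mondays iff its first Monday is on day ≤ L−28 (so day 1–3 in a 31-day month, 1–2 in a 30-day month, day 1 in a leap February).
Checking each month of 1828: Jan starts Tue (31d); Feb starts Fri (29d); Mar starts Sat (31d) ✓; Apr starts Tue (30d); May starts Thu (31d); Jun starts Sun (30d) ✓; Jul starts Tue (31d); Aug starts Fri (31d); Sep starts Mon (30d) ✓; Oct starts Wed (31d); Nov starts Sat (30d); Dec starts Mon (31d) ✓.
Five-Monday months: March, June, September, December → 4.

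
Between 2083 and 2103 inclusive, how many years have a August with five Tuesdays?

10

August has 31 days; it has five Tuesdays when Tuesday falls among the first (month-length − 28) days — i.e. when August 1 is one of Tuesday/Monday/Sunday.
August 1 by year: 2083:Sun✓ 2084:Tue✓ 2085:Wed 2086:Thu 2087:Fri 2088:Sun✓ 2089:Mon✓ 2090:Tue✓ 2091:Wed 2092:Fri 2093:Sat 2094:Sun✓ 2095:Mon✓ 2096:Wed 2097:Thu 2098:Fri 2099:Sat 2100:Sun✓ 2101:Mon✓ 2102:Tue✓ 2103:Wed
Years with five Tuesdays: 2083, 2084, 2088, 2089, 2090, 2094, 2095, 2100, 2101, 2102 → 10.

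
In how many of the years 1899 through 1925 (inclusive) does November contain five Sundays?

8

November has 30 days; it has five Sundays when Sunday falls among the first (month-length − 28) days — i.e. when November 1 is one of Sunday/Saturday.
November 1 by year: 1899:Wed 1900:Thu 1901:Fri 1902:Sat✓ 1903:Sun✓ 1904:Tue 1905:Wed 1906:Thu 1907:Fri 1908:Sun✓ 1909:Mon 1910:Tue 1911:Wed 1912:Fri 1913:Sat✓ 1914:Sun✓ 1915:Mon 1916:Wed 1917:Thu 1918:Fri 1919:Sat✓ 1920:Mon 1921:Tue 1922:Wed 1923:Thu 1924:Sat✓ 1925:Sun✓
Years with five Sundays: 1902, 1903, 1908, 1913, 1914, 1919, 1924, 1925 → 8.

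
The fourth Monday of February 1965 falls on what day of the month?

February 1, 1965 is a Monday, so the first Monday is the 1st.
The fourth Monday is 1 + 21 = 22.

22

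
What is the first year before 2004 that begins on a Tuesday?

2002

Jan 1 advances by 2 weekdays after a leap year and by 1 after a common year.
2004: Jan 1 is Thursday (leap).
2003: Wednesday
2002: Tuesday
2002 begins on a Tuesday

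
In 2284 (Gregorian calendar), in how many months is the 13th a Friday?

1

Check the 13th of each month of 2284: Jan 13: Sun, Feb 13: Wed, Mar 13: Thu, Apr 13: Sun, May 13: Tue, Jun 13: Fri, Jul 13: Sun, Aug 13: Wed, Sep 13: Sat, Oct 13: Mon, Nov 13: Thu, Dec 13: Sat.
Friday occurs in June — 1 month.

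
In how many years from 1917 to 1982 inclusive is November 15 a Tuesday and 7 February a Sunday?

Check each year's weekday for November 15 and 7 February:
  1917: Thu/Wed  1918: Fri/Thu  1919: Sat/Fri  1920: Mon/Sat  1921: Tue/Mon  1922: Wed/Tue  1923: Thu/Wed  1924: Sat/Thu  1925: Sun/Sat  1926: Mon/Sun  1927: Tue/Mon  1928: Thu/Tue  1929: Fri/Thu  1930: Sat/Fri  …(38 more)…  1969: Sat/Fri  1970: Sun/Sat  1971: Mon/Sun  1972: Wed/Mon  1973: Thu/Wed  1974: Fri/Thu  1975: Sat/Fri  1976: Mon/Sat  1977: Tue/Mon  1978: Wed/Tue  1979: Thu/Wed  1980: Sat/Thu  1981: Sun/Sat  1982: Mon/Sun
Both conditions hold in: 1932, 1960 — 2.

2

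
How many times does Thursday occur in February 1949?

4

February 1949 has 28 days and begins on Tuesday.
The first Thursday is February 3.
Thursdays fall on 3, 10, 17, 24 — that's 4.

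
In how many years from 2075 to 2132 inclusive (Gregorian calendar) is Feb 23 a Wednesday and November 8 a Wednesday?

Check each year's weekday for Feb 23 and November 8:
  2075: Sat/Fri  2076: Sun/Sun  2077: Tue/Mon  2078: Wed/Tue  2079: Thu/Wed  2080: Fri/Fri  2081: Sun/Sat  2082: Mon/Sun  2083: Tue/Mon  2084: Wed/Wed ✓  2085: Fri/Thu  2086: Sat/Fri  2087: Sun/Sat  2088: Mon/Mon  …(30 more)…  2119: Thu/Wed  2120: Fri/Fri  2121: Sun/Sat  2122: Mon/Sun  2123: Tue/Mon  2124: Wed/Wed ✓  2125: Fri/Thu  2126: Sat/Fri  2127: Sun/Sat  2128: Mon/Mon  2129: Wed/Tue  2130: Thu/Wed  2131: Fri/Thu  2132: Sat/Sat
Both conditions hold in: 2084, 2124 — 2.

2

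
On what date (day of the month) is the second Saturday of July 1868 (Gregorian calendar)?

11

July 1, 1868 is a Wednesday, so the first Saturday is the 4th.
The second Saturday is 4 + 7 = 11.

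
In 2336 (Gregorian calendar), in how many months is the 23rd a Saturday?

1

Check the 23rd of each month of 2336: Jan 23: Thu, Feb 23: Sun, Mar 23: Mon, Apr 23: Thu, May 23: Sat, Jun 23: Tue, Jul 23: Thu, Aug 23: Sun, Sep 23: Wed, Oct 23: Fri, Nov 23: Mon, Dec 23: Wed.
Saturday occurs in May — 1 month.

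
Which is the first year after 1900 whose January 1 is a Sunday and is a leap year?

Jan 1 advances by 2 weekdays after a leap year and by 1 after a common year.
1900: Jan 1 is Monday.
1901: Tuesday
1902: Wednesday
1903: Thursday
1904: Friday (leap)
1905: Sunday
1906: Monday
1907: Tuesday
1908: Wednesday (leap)
1909: Friday
1910: Saturday
1911: Sunday
1912: Monday (leap)
1913: Wednesday
1914: Thursday
1915: Friday
1916: Saturday (leap)
1917: Monday
1918: Tuesday
1919: Wednesday
1920: Thursday (leap)
1921: Saturday
1922: Sunday
1923: Monday
1924: Tuesday (leap)
1925: Thursday
1926: Friday
1927: Saturday
1928: Sunday (leap)
1928 begins on a Sunday and is a leap year.

1928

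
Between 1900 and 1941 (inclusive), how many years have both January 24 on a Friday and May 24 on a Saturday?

Check each year's weekday for January 24 and May 24:
  1900: Wed/Thu  1901: Thu/Fri  1902: Fri/Sat ✓  1903: Sat/Sun  1904: Sun/Tue  1905: Tue/Wed  1906: Wed/Thu  1907: Thu/Fri  1908: Fri/Sun  1909: Sun/Mon  1910: Mon/Tue  1911: Tue/Wed  1912: Wed/Fri  1913: Fri/Sat ✓  …(14 more)…  1928: Tue/Thu  1929: Thu/Fri  1930: Fri/Sat ✓  1931: Sat/Sun  1932: Sun/Tue  1933: Tue/Wed  1934: Wed/Thu  1935: Thu/Fri  1936: Fri/Sun  1937: Sun/Mon  1938: Mon/Tue  1939: Tue/Wed  1940: Wed/Fri  1941: Fri/Sat ✓
Both conditions hold in: 1902, 1913, 1919, 1930, 1941 — 5.

5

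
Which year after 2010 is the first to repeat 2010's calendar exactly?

Two years share a calendar iff Jan 1 falls on the same weekday and both are leap or both are common. 2010: Jan 1 is Friday, common year.
2011: Jan 1 Saturday, common
2012: Jan 1 Sunday, leap
2013: Jan 1 Tuesday, common
2014: Jan 1 Wednesday, common
2015: Jan 1 Thursday, common
2016: Jan 1 Friday, leap
2017: Jan 1 Sunday, common
2018: Jan 1 Monday, common
2019: Jan 1 Tuesday, common
2020: Jan 1 Wednesday, leap
2021: Jan 1 Friday, common
2021 matches on both conditions.

2021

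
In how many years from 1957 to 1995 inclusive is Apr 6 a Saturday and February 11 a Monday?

Check each year's weekday for Apr 6 and February 11:
  1957: Sat/Mon ✓  1958: Sun/Tue  1959: Mon/Wed  1960: Wed/Thu  1961: Thu/Sat  1962: Fri/Sun  1963: Sat/Mon ✓  1964: Mon/Tue  1965: Tue/Thu  1966: Wed/Fri  1967: Thu/Sat  1968: Sat/Sun  1969: Sun/Tue  1970: Mon/Wed  …(11 more)…  1982: Tue/Thu  1983: Wed/Fri  1984: Fri/Sat  1985: Sat/Mon ✓  1986: Sun/Tue  1987: Mon/Wed  1988: Wed/Thu  1989: Thu/Sat  1990: Fri/Sun  1991: Sat/Mon ✓  1992: Mon/Tue  1993: Tue/Thu  1994: Wed/Fri  1995: Thu/Sat
Both conditions hold in: 1957, 1963, 1974, 1985, 1991 — 5.

5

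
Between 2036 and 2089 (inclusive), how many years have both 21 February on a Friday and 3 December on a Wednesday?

6

Check each year's weekday for 21 February and 3 December:
  2036: Thu/Wed  2037: Sat/Thu  2038: Sun/Fri  2039: Mon/Sat  2040: Tue/Mon  2041: Thu/Tue  2042: Fri/Wed ✓  2043: Sat/Thu  2044: Sun/Sat  2045: Tue/Sun  2046: Wed/Mon  2047: Thu/Tue  2048: Fri/Thu  2049: Sun/Fri  …(26 more)…  2076: Fri/Thu  2077: Sun/Fri  2078: Mon/Sat  2079: Tue/Sun  2080: Wed/Tue  2081: Fri/Wed ✓  2082: Sat/Thu  2083: Sun/Fri  2084: Mon/Sun  2085: Wed/Mon  2086: Thu/Tue  2087: Fri/Wed ✓  2088: Sat/Fri  2089: Mon/Sat
Both conditions hold in: 2042, 2053, 2059, 2070, 2081, 2087 — 6.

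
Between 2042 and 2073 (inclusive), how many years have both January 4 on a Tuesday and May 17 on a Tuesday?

3

Check each year's weekday for January 4 and May 17:
  2042: Sat/Sat  2043: Sun/Sun  2044: Mon/Tue  2045: Wed/Wed  2046: Thu/Thu  2047: Fri/Fri  2048: Sat/Sun  2049: Mon/Mon  2050: Tue/Tue ✓  2051: Wed/Wed  2052: Thu/Fri  2053: Sat/Sat  2054: Sun/Sun  2055: Mon/Mon  …(4 more)…  2060: Sun/Mon  2061: Tue/Tue ✓  2062: Wed/Wed  2063: Thu/Thu  2064: Fri/Sat  2065: Sun/Sun  2066: Mon/Mon  2067: Tue/Tue ✓  2068: Wed/Thu  2069: Fri/Fri  2070: Sat/Sat  2071: Sun/Sun  2072: Mon/Tue  2073: Wed/Wed
Both conditions hold in: 2050, 2061, 2067 — 3.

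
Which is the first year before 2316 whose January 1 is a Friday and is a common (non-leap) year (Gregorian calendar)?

Jan 1 advances by 2 weekdays after a leap year and by 1 after a common year.
2316: Jan 1 is Saturday (leap).
2315: Friday
2315 begins on a Friday and is a common year.

2315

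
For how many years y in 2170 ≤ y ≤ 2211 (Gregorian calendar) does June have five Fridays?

June has 30 days; it has five Fridays when Friday falls among the first (month-length − 28) days — i.e. when June 1 is one of Friday/Thursday.
June 1 by year: 2170:Fri✓ 2171:Sat 2172:Mon 2173:Tue 2174:Wed 2175:Thu✓ 2176:Sat 2177:Sun 2178:Mon 2179:Tue 2180:Thu✓ 2181:Fri✓ 2182:Sat 2183:Sun 2184:Tue …(12 more)… 2197:Thu✓ 2198:Fri✓ 2199:Sat 2200:Sun 2201:Mon 2202:Tue 2203:Wed 2204:Fri✓ 2205:Sat 2206:Sun 2207:Mon 2208:Wed 2209:Thu✓ 2210:Fri✓ 2211:Sat
Years with five Fridays: 2170, 2175, 2180, 2181, 2186, 2187, 2192, 2197, 2198, 2204, 2209, 2210 → 12.

12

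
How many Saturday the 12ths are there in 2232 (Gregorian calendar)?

1

Check the 12th of each month of 2232: Jan 12: Thu, Feb 12: Sun, Mar 12: Mon, Apr 12: Thu, May 12: Sat, Jun 12: Tue, Jul 12: Thu, Aug 12: Sun, Sep 12: Wed, Oct 12: Fri, Nov 12: Mon, Dec 12: Wed.
Saturday occurs in May — 1 month.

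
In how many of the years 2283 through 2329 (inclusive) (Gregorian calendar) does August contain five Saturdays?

August has 31 days; it has five Saturdays when Saturday falls among the first (month-length − 28) days — i.e. when August 1 is one of Saturday/Friday/Thursday.
August 1 by year: 2283:Wed 2284:Fri✓ 2285:Sat✓ 2286:Sun 2287:Mon 2288:Wed 2289:Thu✓ 2290:Fri✓ 2291:Sat✓ 2292:Mon 2293:Tue 2294:Wed 2295:Thu✓ 2296:Sat✓ 2297:Sun …(17 more)… 2315:Sun 2316:Tue 2317:Wed 2318:Thu✓ 2319:Fri✓ 2320:Sun 2321:Mon 2322:Tue 2323:Wed 2324:Fri✓ 2325:Sat✓ 2326:Sun 2327:Mon 2328:Wed 2329:Thu✓
Years with five Saturdays: 2284, 2285, 2289, 2290, 2291, 2295, 2296, 2301, 2302, 2303, 2307, 2308, 2312, 2313, 2314, 2318, 2319, 2324, 2325, 2329 → 20.

20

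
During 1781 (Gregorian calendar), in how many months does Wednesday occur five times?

A month of length L has five Wednesdays iff its first Wednesday is on day ≤ L−28 (so day 1–3 in a 31-day month, 1–2 in a 30-day month, day 1 in a leap February).
Checking each month of 1781: Jan starts Mon (31d) ✓; Feb starts Thu (28d); Mar starts Thu (31d); Apr starts Sun (30d); May starts Tue (31d) ✓; Jun starts Fri (30d); Jul starts Sun (31d); Aug starts Wed (31d) ✓; Sep starts Sat (30d); Oct starts Mon (31d) ✓; Nov starts Thu (30d); Dec starts Sat (31d).
Five-Wednesday months: January, May, August, October → 4.

4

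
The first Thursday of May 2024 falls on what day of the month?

May 1, 2024 is a Wednesday, so the first Thursday is the 2nd.
The first Thursday is 2 + 0 = 2.

2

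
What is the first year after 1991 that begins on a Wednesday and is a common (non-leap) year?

1997

Jan 1 advances by 2 weekdays after a leap year and by 1 after a common year.
1991: Jan 1 is Tuesday.
1992: Wednesday (leap)
1993: Friday
1994: Saturday
1995: Sunday
1996: Monday (leap)
1997: Wednesday
1997 begins on a Wednesday and is a common year.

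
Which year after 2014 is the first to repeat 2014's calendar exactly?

Two years share a calendar iff Jan 1 falls on the same weekday and both are leap or both are common. 2014: Jan 1 is Wednesday, common year.
2015: Jan 1 Thursday, common
2016: Jan 1 Friday, leap
2017: Jan 1 Sunday, common
2018: Jan 1 Monday, common
2019: Jan 1 Tuesday, common
2020: Jan 1 Wednesday, leap
2021: Jan 1 Friday, common
2022: Jan 1 Saturday, common
2023: Jan 1 Sunday, common
2024: Jan 1 Monday, leap
2025: Jan 1 Wednesday, common
2025 matches on both conditions.

2025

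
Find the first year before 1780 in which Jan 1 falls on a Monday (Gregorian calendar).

1776

Jan 1 advances by 2 weekdays after a leap year and by 1 after a common year.
1780: Jan 1 is Saturday (leap).
1779: Friday
1778: Thursday
1777: Wednesday
1776: Monday (leap)
1776 begins on a Monday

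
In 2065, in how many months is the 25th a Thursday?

Check the 25th of each month of 2065: Jan 25: Sun, Feb 25: Wed, Mar 25: Wed, Apr 25: Sat, May 25: Mon, Jun 25: Thu, Jul 25: Sat, Aug 25: Tue, Sep 25: Fri, Oct 25: Sun, Nov 25: Wed, Dec 25: Fri.
Thursday occurs in June — 1 month.

1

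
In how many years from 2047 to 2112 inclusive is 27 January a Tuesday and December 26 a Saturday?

Check each year's weekday for 27 January and December 26:
  2047: Sun/Thu  2048: Mon/Sat  2049: Wed/Sun  2050: Thu/Mon  2051: Fri/Tue  2052: Sat/Thu  2053: Mon/Fri  2054: Tue/Sat ✓  2055: Wed/Sun  2056: Thu/Tue  2057: Sat/Wed  2058: Sun/Thu  2059: Mon/Fri  2060: Tue/Sun  …(38 more)…  2099: Tue/Sat ✓  2100: Wed/Sun  2101: Thu/Mon  2102: Fri/Tue  2103: Sat/Wed  2104: Sun/Fri  2105: Tue/Sat ✓  2106: Wed/Sun  2107: Thu/Mon  2108: Fri/Wed  2109: Sun/Thu  2110: Mon/Fri  2111: Tue/Sat ✓  2112: Wed/Mon
Both conditions hold in: 2054, 2065, 2071, 2082, 2093, 2099, 2105, 2111 — 8.

8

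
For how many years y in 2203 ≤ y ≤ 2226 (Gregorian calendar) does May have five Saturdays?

May has 31 days; it has five Saturdays when Saturday falls among the first (month-length − 28) days — i.e. when May 1 is one of Saturday/Friday/Thursday.
May 1 by year: 2203:Sun 2204:Tue 2205:Wed 2206:Thu✓ 2207:Fri✓ 2208:Sun 2209:Mon 2210:Tue 2211:Wed 2212:Fri✓ 2213:Sat✓ 2214:Sun 2215:Mon 2216:Wed 2217:Thu✓ 2218:Fri✓ 2219:Sat✓ 2220:Mon 2221:Tue 2222:Wed 2223:Thu✓ 2224:Sat✓ 2225:Sun 2226:Mon
Years with five Saturdays: 2206, 2207, 2212, 2213, 2217, 2218, 2219, 2223, 2224 → 9.

9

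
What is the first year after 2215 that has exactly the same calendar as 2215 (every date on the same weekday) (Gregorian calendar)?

2226

Two years share a calendar iff Jan 1 falls on the same weekday and both are leap or both are common. 2215: Jan 1 is Sunday, common year.
2216: Jan 1 Monday, leap
2217: Jan 1 Wednesday, common
2218: Jan 1 Thursday, common
2219: Jan 1 Friday, common
2220: Jan 1 Saturday, leap
2221: Jan 1 Monday, common
2222: Jan 1 Tuesday, common
2223: Jan 1 Wednesday, common
2224: Jan 1 Thursday, leap
2225: Jan 1 Saturday, common
2226: Jan 1 Sunday, common
2226 matches on both conditions.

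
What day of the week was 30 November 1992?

January 1, 1992 is a Wednesday.
November 30 is day 335 of the year, i.e. 334 days after Jan 1.
334 mod 7 = 5, so advance 5 weekdays from Wednesday: Monday.

Monday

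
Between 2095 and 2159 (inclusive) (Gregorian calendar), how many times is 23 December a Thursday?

9

Track 23 December's weekday year by year (advancing +1, or +2 across a Feb 29):
  2095: Fri  2096: Sun (+2)  2097: Mon (+1)  2098: Tue (+1)  2099: Wed (+1)
  2100: Thu (+1) ✓  2101: Fri (+1)  2102: Sat (+1)  2103: Sun (+1)  2104: Tue (+2)
  2105: Wed (+1)  2106: Thu (+1) ✓  2107: Fri (+1)  2108: Sun (+2)  … (37 more years) …
  2146: Fri (+1)  2147: Sat (+1)  2148: Mon (+2)  2149: Tue (+1)  2150: Wed (+1)
  2151: Thu (+1) ✓  2152: Sat (+2)  2153: Sun (+1)  2154: Mon (+1)  2155: Tue (+1)
  2156: Thu (+2) ✓  2157: Fri (+1)  2158: Sat (+1)  2159: Sun (+1)
Thursday years: 2100, 2106, 2117, 2123, 2128, 2134, 2145, 2151, 2156 — 9 in total.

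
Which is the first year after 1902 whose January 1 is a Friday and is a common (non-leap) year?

1909

Jan 1 advances by 2 weekdays after a leap year and by 1 after a common year.
1902: Jan 1 is Wednesday.
1903: Thursday
1904: Friday (leap)
1905: Sunday
1906: Monday
1907: Tuesday
1908: Wednesday (leap)
1909: Friday
1909 begins on a Friday and is a common year.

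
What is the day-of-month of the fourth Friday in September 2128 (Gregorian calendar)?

24

September 1, 2128 is a Wednesday, so the first Friday is the 3rd.
The fourth Friday is 3 + 21 = 24.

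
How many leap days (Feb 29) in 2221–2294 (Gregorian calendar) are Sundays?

Leap years in 2221–2294: 18 of them.
Feb 29 weekday advances by 5 (mod 7) from one leap year to the next four years later (or differs when a century non-leap intervenes).
Leap-day weekdays: 2224:Sun✓ 2228:Fri 2232:Wed 2236:Mon 2240:Sat 2244:Thu 2248:Tue 2252:Sun✓ 2256:Fri 2260:Wed 2264:Mon 2268:Sat 2272:Thu 2276:Tue 2280:Sun✓ 2284:Fri 2288:Wed 2292:Mon
Sunday: 2224, 2252, 2280 → 3.

3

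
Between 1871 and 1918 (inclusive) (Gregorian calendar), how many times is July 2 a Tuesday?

Track July 2's weekday year by year (advancing +1, or +2 across a Feb 29):
  1871: Sun  1872: Tue (+2) ✓  1873: Wed (+1)  1874: Thu (+1)  1875: Fri (+1)
  1876: Sun (+2)  1877: Mon (+1)  1878: Tue (+1) ✓  1879: Wed (+1)  1880: Fri (+2)
  1881: Sat (+1)  1882: Sun (+1)  1883: Mon (+1)  1884: Wed (+2)  … (20 more years) …
  1905: Sun (+1)  1906: Mon (+1)  1907: Tue (+1) ✓  1908: Thu (+2)  1909: Fri (+1)
  1910: Sat (+1)  1911: Sun (+1)  1912: Tue (+2) ✓  1913: Wed (+1)  1914: Thu (+1)
  1915: Fri (+1)  1916: Sun (+2)  1917: Mon (+1)  1918: Tue (+1) ✓
Tuesday years: 1872, 1878, 1889, 1895, 1901, 1907, 1912, 1918 — 8 in total.

8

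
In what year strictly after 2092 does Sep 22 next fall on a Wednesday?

2094

From one year to the next, a fixed date's weekday advances by 1, or by 2 when a Feb 29 lies between the two dates.
2092: September 22 is Monday.
2093: Tuesday (+1)
2094: Wednesday (+1)
Sep 22 falls on a Wednesday in 2094.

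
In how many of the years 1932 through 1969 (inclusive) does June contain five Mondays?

10

June has 30 days; it has five Mondays when Monday falls among the first (month-length − 28) days — i.e. when June 1 is one of Monday/Sunday.
June 1 by year: 1932:Wed 1933:Thu 1934:Fri 1935:Sat 1936:Mon✓ 1937:Tue 1938:Wed 1939:Thu 1940:Sat 1941:Sun✓ 1942:Mon✓ 1943:Tue 1944:Thu 1945:Fri 1946:Sat …(8 more)… 1955:Wed 1956:Fri 1957:Sat 1958:Sun✓ 1959:Mon✓ 1960:Wed 1961:Thu 1962:Fri 1963:Sat 1964:Mon✓ 1965:Tue 1966:Wed 1967:Thu 1968:Sat 1969:Sun✓
Years with five Mondays: 1936, 1941, 1942, 1947, 1952, 1953, 1958, 1959, 1964, 1969 → 10.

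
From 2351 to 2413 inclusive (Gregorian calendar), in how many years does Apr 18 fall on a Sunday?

Track Apr 18's weekday year by year (advancing +1, or +2 across a Feb 29):
  2351: Wed  2352: Fri (+2)  2353: Sat (+1)  2354: Sun (+1) ✓  2355: Mon (+1)
  2356: Wed (+2)  2357: Thu (+1)  2358: Fri (+1)  2359: Sat (+1)  2360: Mon (+2)
  2361: Tue (+1)  2362: Wed (+1)  2363: Thu (+1)  2364: Sat (+2)  … (35 more years) …
  2400: Tue (+2)  2401: Wed (+1)  2402: Thu (+1)  2403: Fri (+1)  2404: Sun (+2) ✓
  2405: Mon (+1)  2406: Tue (+1)  2407: Wed (+1)  2408: Fri (+2)  2409: Sat (+1)
  2410: Sun (+1) ✓  2411: Mon (+1)  2412: Wed (+2)  2413: Thu (+1)
Sunday years: 2354, 2365, 2371, 2376, 2382, 2393, 2399, 2404, 2410 — 9 in total.

9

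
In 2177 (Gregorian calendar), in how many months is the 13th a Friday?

Check the 13th of each month of 2177: Jan 13: Mon, Feb 13: Thu, Mar 13: Thu, Apr 13: Sun, May 13: Tue, Jun 13: Fri, Jul 13: Sun, Aug 13: Wed, Sep 13: Sat, Oct 13: Mon, Nov 13: Thu, Dec 13: Sat.
Friday occurs in June — 1 month.

1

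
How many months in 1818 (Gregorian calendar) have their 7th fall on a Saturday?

Check the 7th of each month of 1818: Jan 7: Wed, Feb 7: Sat, Mar 7: Sat, Apr 7: Tue, May 7: Thu, Jun 7: Sun, Jul 7: Tue, Aug 7: Fri, Sep 7: Mon, Oct 7: Wed, Nov 7: Sat, Dec 7: Mon.
Saturday occurs in February, March, November — 3 months.

3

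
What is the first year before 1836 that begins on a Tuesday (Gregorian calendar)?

1833

Jan 1 advances by 2 weekdays after a leap year and by 1 after a common year.
1836: Jan 1 is Friday (leap).
1835: Thursday
1834: Wednesday
1833: Tuesday
1833 begins on a Tuesday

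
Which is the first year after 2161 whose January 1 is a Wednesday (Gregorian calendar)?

Jan 1 advances by 2 weekdays after a leap year and by 1 after a common year.
2161: Jan 1 is Thursday.
2162: Friday
2163: Saturday
2164: Sunday (leap)
2165: Tuesday
2166: Wednesday
2166 begins on a Wednesday

2166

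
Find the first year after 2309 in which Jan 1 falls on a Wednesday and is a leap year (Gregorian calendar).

2336

Jan 1 advances by 2 weekdays after a leap year and by 1 after a common year.
2309: Jan 1 is Friday.
2310: Saturday
2311: Sunday
2312: Monday (leap)
2313: Wednesday
2314: Thursday
2315: Friday
2316: Saturday (leap)
2317: Monday
2318: Tuesday
2319: Wednesday
2320: Thursday (leap)
2321: Saturday
2322: Sunday
2323: Monday
2324: Tuesday (leap)
2325: Thursday
2326: Friday
2327: Saturday
2328: Sunday (leap)
2329: Tuesday
2330: Wednesday
2331: Thursday
2332: Friday (leap)
2333: Sunday
2334: Monday
2335: Tuesday
2336: Wednesday (leap)
2336 begins on a Wednesday and is a leap year.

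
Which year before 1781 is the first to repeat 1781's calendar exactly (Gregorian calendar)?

Two years share a calendar iff Jan 1 falls on the same weekday and both are leap or both are common. 1781: Jan 1 is Monday, common year.
1780: Jan 1 Saturday, leap
1779: Jan 1 Friday, common
1778: Jan 1 Thursday, common
1777: Jan 1 Wednesday, common
1776: Jan 1 Monday, leap
1775: Jan 1 Sunday, common
1774: Jan 1 Saturday, common
1773: Jan 1 Friday, common
1772: Jan 1 Wednesday, leap
1771: Jan 1 Tuesday, common
1770: Jan 1 Monday, common
1770 matches on both conditions.

1770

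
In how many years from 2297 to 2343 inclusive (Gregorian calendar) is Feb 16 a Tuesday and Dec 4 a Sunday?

Check each year's weekday for Feb 16 and Dec 4:
  2297: Tue/Sat  2298: Wed/Sun  2299: Thu/Mon  2300: Fri/Tue  2301: Sat/Wed  2302: Sun/Thu  2303: Mon/Fri  2304: Tue/Sun ✓  2305: Thu/Mon  2306: Fri/Tue  2307: Sat/Wed  2308: Sun/Fri  2309: Tue/Sat  2310: Wed/Sun  …(19 more)…  2330: Sun/Thu  2331: Mon/Fri  2332: Tue/Sun ✓  2333: Thu/Mon  2334: Fri/Tue  2335: Sat/Wed  2336: Sun/Fri  2337: Tue/Sat  2338: Wed/Sun  2339: Thu/Mon  2340: Fri/Wed  2341: Sun/Thu  2342: Mon/Fri  2343: Tue/Sat
Both conditions hold in: 2304, 2332 — 2.

2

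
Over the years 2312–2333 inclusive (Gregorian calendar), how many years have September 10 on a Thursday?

3

Track September 10's weekday year by year (advancing +1, or +2 across a Feb 29):
  2312: Tue  2313: Wed (+1)  2314: Thu (+1) ✓  2315: Fri (+1)  2316: Sun (+2)
  2317: Mon (+1)  2318: Tue (+1)  2319: Wed (+1)  2320: Fri (+2)  2321: Sat (+1)
  2322: Sun (+1)  2323: Mon (+1)  2324: Wed (+2)  2325: Thu (+1) ✓  2326: Fri (+1)
  2327: Sat (+1)  2328: Mon (+2)  2329: Tue (+1)  2330: Wed (+1)  2331: Thu (+1) ✓
  2332: Sat (+2)  2333: Sun (+1)
Thursday years: 2314, 2325, 2331 — 3 in total.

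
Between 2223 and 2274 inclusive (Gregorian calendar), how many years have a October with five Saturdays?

October has 31 days; it has five Saturdays when Saturday falls among the first (month-length − 28) days — i.e. when October 1 is one of Saturday/Friday/Thursday.
October 1 by year: 2223:Wed 2224:Fri✓ 2225:Sat✓ 2226:Sun 2227:Mon 2228:Wed 2229:Thu✓ 2230:Fri✓ 2231:Sat✓ 2232:Mon 2233:Tue 2234:Wed 2235:Thu✓ 2236:Sat✓ 2237:Sun …(22 more)… 2260:Mon 2261:Tue 2262:Wed 2263:Thu✓ 2264:Sat✓ 2265:Sun 2266:Mon 2267:Tue 2268:Thu✓ 2269:Fri✓ 2270:Sat✓ 2271:Sun 2272:Tue 2273:Wed 2274:Thu✓
Years with five Saturdays: 2224, 2225, 2229, 2230, 2231, 2235, 2236, 2240, 2241, 2242, 2246, 2247, 2252, 2253, 2257, 2258, 2259, 2263, 2264, 2268, 2269, 2270, 2274 → 23.

23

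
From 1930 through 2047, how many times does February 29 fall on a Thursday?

Leap years in 1930–2047: 29 of them.
Feb 29 weekday advances by 5 (mod 7) from one leap year to the next four years later (or differs when a century non-leap intervenes).
Leap-day weekdays: 1932:Mon 1936:Sat 1940:Thu✓ 1944:Tue 1948:Sun 1952:Fri 1956:Wed 1960:Mon 1964:Sat 1968:Thu✓ 1972:Tue 1976:Sun 1980:Fri …(3 more)… 1996:Thu✓ 2000:Tue 2004:Sun 2008:Fri 2012:Wed 2016:Mon 2020:Sat 2024:Thu✓ 2028:Tue 2032:Sun 2036:Fri 2040:Wed 2044:Mon
Thursday: 1940, 1968, 1996, 2024 → 4.

4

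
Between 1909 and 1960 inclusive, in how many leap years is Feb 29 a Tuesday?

Leap years in 1909–1960: 13 of them.
Feb 29 weekday advances by 5 (mod 7) from one leap year to the next four years later (or differs when a century non-leap intervenes).
Leap-day weekdays: 1912:Thu 1916:Tue✓ 1920:Sun 1924:Fri 1928:Wed 1932:Mon 1936:Sat 1940:Thu 1944:Tue✓ 1948:Sun 1952:Fri 1956:Wed 1960:Mon
Tuesday: 1916, 1944 → 2.

2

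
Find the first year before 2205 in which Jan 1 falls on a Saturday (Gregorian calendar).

2203

Jan 1 advances by 2 weekdays after a leap year and by 1 after a common year.
2205: Jan 1 is Tuesday.
2204: Sunday (leap)
2203: Saturday
2203 begins on a Saturday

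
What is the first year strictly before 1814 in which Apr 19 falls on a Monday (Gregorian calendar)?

1813

From one year to the next, a fixed date's weekday advances by 1, or by 2 when a Feb 29 lies between the two dates.
1814: April 19 is Tuesday.
1813: Monday (−1)
Apr 19 falls on a Monday in 1813.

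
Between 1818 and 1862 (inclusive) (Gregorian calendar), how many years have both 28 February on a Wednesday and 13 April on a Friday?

5

Check each year's weekday for 28 February and 13 April:
  1818: Sat/Mon  1819: Sun/Tue  1820: Mon/Thu  1821: Wed/Fri ✓  1822: Thu/Sat  1823: Fri/Sun  1824: Sat/Tue  1825: Mon/Wed  1826: Tue/Thu  1827: Wed/Fri ✓  1828: Thu/Sun  1829: Sat/Mon  1830: Sun/Tue  1831: Mon/Wed  …(17 more)…  1849: Wed/Fri ✓  1850: Thu/Sat  1851: Fri/Sun  1852: Sat/Tue  1853: Mon/Wed  1854: Tue/Thu  1855: Wed/Fri ✓  1856: Thu/Sun  1857: Sat/Mon  1858: Sun/Tue  1859: Mon/Wed  1860: Tue/Fri  1861: Thu/Sat  1862: Fri/Sun
Both conditions hold in: 1821, 1827, 1838, 1849, 1855 — 5.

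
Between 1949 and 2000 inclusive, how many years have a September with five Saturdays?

September has 30 days; it has five Saturdays when Saturday falls among the first (month-length − 28) days — i.e. when September 1 is one of Saturday/Friday.
September 1 by year: 1949:Thu 1950:Fri✓ 1951:Sat✓ 1952:Mon 1953:Tue 1954:Wed 1955:Thu 1956:Sat✓ 1957:Sun 1958:Mon 1959:Tue 1960:Thu 1961:Fri✓ 1962:Sat✓ 1963:Sun …(22 more)… 1986:Mon 1987:Tue 1988:Thu 1989:Fri✓ 1990:Sat✓ 1991:Sun 1992:Tue 1993:Wed 1994:Thu 1995:Fri✓ 1996:Sun 1997:Mon 1998:Tue 1999:Wed 2000:Fri✓
Years with five Saturdays: 1950, 1951, 1956, 1961, 1962, 1967, 1972, 1973, 1978, 1979, 1984, 1989, 1990, 1995, 2000 → 15.

15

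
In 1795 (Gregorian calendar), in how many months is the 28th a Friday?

1

Check the 28th of each month of 1795: Jan 28: Wed, Feb 28: Sat, Mar 28: Sat, Apr 28: Tue, May 28: Thu, Jun 28: Sun, Jul 28: Tue, Aug 28: Fri, Sep 28: Mon, Oct 28: Wed, Nov 28: Sat, Dec 28: Mon.
Friday occurs in August — 1 month.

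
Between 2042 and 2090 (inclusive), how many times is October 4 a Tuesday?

Track October 4's weekday year by year (advancing +1, or +2 across a Feb 29):
  2042: Sat  2043: Sun (+1)  2044: Tue (+2) ✓  2045: Wed (+1)  2046: Thu (+1)
  2047: Fri (+1)  2048: Sun (+2)  2049: Mon (+1)  2050: Tue (+1) ✓  2051: Wed (+1)
  2052: Fri (+2)  2053: Sat (+1)  2054: Sun (+1)  2055: Mon (+1)  … (21 more years) …
  2077: Mon (+1)  2078: Tue (+1) ✓  2079: Wed (+1)  2080: Fri (+2)  2081: Sat (+1)
  2082: Sun (+1)  2083: Mon (+1)  2084: Wed (+2)  2085: Thu (+1)  2086: Fri (+1)
  2087: Sat (+1)  2088: Mon (+2)  2089: Tue (+1) ✓  2090: Wed (+1)
Tuesday years: 2044, 2050, 2061, 2067, 2072, 2078, 2089 — 7 in total.

7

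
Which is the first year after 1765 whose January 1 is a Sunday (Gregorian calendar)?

1769

Jan 1 advances by 2 weekdays after a leap year and by 1 after a common year.
1765: Jan 1 is Tuesday.
1766: Wednesday
1767: Thursday
1768: Friday (leap)
1769: Sunday
1769 begins on a Sunday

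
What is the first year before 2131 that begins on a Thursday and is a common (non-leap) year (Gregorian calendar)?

2122

Jan 1 advances by 2 weekdays after a leap year and by 1 after a common year.
2131: Jan 1 is Monday.
2130: Sunday
2129: Saturday
2128: Thursday (leap)
2127: Wednesday
2126: Tuesday
2125: Monday
2124: Saturday (leap)
2123: Friday
2122: Thursday
2122 begins on a Thursday and is a common year.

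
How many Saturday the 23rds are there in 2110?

Check the 23rd of each month of 2110: Jan 23: Thu, Feb 23: Sun, Mar 23: Sun, Apr 23: Wed, May 23: Fri, Jun 23: Mon, Jul 23: Wed, Aug 23: Sat, Sep 23: Tue, Oct 23: Thu, Nov 23: Sun, Dec 23: Tue.
Saturday occurs in August — 1 month.

1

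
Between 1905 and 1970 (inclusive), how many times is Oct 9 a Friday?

10

Track Oct 9's weekday year by year (advancing +1, or +2 across a Feb 29):
  1905: Mon  1906: Tue (+1)  1907: Wed (+1)  1908: Fri (+2) ✓  1909: Sat (+1)
  1910: Sun (+1)  1911: Mon (+1)  1912: Wed (+2)  1913: Thu (+1)  1914: Fri (+1) ✓
  1915: Sat (+1)  1916: Mon (+2)  1917: Tue (+1)  1918: Wed (+1)  … (38 more years) …
  1957: Wed (+1)  1958: Thu (+1)  1959: Fri (+1) ✓  1960: Sun (+2)  1961: Mon (+1)
  1962: Tue (+1)  1963: Wed (+1)  1964: Fri (+2) ✓  1965: Sat (+1)  1966: Sun (+1)
  1967: Mon (+1)  1968: Wed (+2)  1969: Thu (+1)  1970: Fri (+1) ✓
Friday years: 1908, 1914, 1925, 1931, 1936, 1942, 1953, 1959, 1964, 1970 — 10 in total.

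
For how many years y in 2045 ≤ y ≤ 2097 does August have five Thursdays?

August has 31 days; it has five Thursdays when Thursday falls among the first (month-length − 28) days — i.e. when August 1 is one of Thursday/Wednesday/Tuesday.
August 1 by year: 2045:Tue✓ 2046:Wed✓ 2047:Thu✓ 2048:Sat 2049:Sun 2050:Mon 2051:Tue✓ 2052:Thu✓ 2053:Fri 2054:Sat 2055:Sun 2056:Tue✓ 2057:Wed✓ 2058:Thu✓ 2059:Fri …(23 more)… 2083:Sun 2084:Tue✓ 2085:Wed✓ 2086:Thu✓ 2087:Fri 2088:Sun 2089:Mon 2090:Tue✓ 2091:Wed✓ 2092:Fri 2093:Sat 2094:Sun 2095:Mon 2096:Wed✓ 2097:Thu✓
Years with five Thursdays: 2045, 2046, 2047, 2051, 2052, 2056, 2057, 2058, 2062, 2063, 2068, 2069, 2073, 2074, 2075, 2079, 2080, 2084, 2085, 2086, 2090, 2091, 2096, 2097 → 24.

24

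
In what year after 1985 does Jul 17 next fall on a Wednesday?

From one year to the next, a fixed date's weekday advances by 1, or by 2 when a Feb 29 lies between the two dates.
1985: July 17 is Wednesday.
1986: Thursday (+1)
1987: Friday (+1)
1988: Sunday (+2)
1989: Monday (+1)
1990: Tuesday (+1)
1991: Wednesday (+1)
Jul 17 falls on a Wednesday in 1991.

1991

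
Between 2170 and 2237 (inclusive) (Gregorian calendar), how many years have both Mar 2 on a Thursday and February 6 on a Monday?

Check each year's weekday for Mar 2 and February 6:
  2170: Fri/Tue  2171: Sat/Wed  2172: Mon/Thu  2173: Tue/Sat  2174: Wed/Sun  2175: Thu/Mon ✓  2176: Sat/Tue  2177: Sun/Thu  2178: Mon/Fri  2179: Tue/Sat  2180: Thu/Sun  2181: Fri/Tue  2182: Sat/Wed  2183: Sun/Thu  …(40 more)…  2224: Tue/Fri  2225: Wed/Sun  2226: Thu/Mon ✓  2227: Fri/Tue  2228: Sun/Wed  2229: Mon/Fri  2230: Tue/Sat  2231: Wed/Sun  2232: Fri/Mon  2233: Sat/Wed  2234: Sun/Thu  2235: Mon/Fri  2236: Wed/Sat  2237: Thu/Mon ✓
Both conditions hold in: 2175, 2186, 2197, 2209, 2215, 2226, 2237 — 7.

7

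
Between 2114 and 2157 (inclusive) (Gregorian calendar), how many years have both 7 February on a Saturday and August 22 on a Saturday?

4

Check each year's weekday for 7 February and August 22:
  2114: Wed/Wed  2115: Thu/Thu  2116: Fri/Sat  2117: Sun/Sun  2118: Mon/Mon  2119: Tue/Tue  2120: Wed/Thu  2121: Fri/Fri  2122: Sat/Sat ✓  2123: Sun/Sun  2124: Mon/Tue  2125: Wed/Wed  2126: Thu/Thu  2127: Fri/Fri  …(16 more)…  2144: Fri/Sat  2145: Sun/Sun  2146: Mon/Mon  2147: Tue/Tue  2148: Wed/Thu  2149: Fri/Fri  2150: Sat/Sat ✓  2151: Sun/Sun  2152: Mon/Tue  2153: Wed/Wed  2154: Thu/Thu  2155: Fri/Fri  2156: Sat/Sun  2157: Mon/Mon
Both conditions hold in: 2122, 2133, 2139, 2150 — 4.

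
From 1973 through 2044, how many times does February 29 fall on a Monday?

Leap years in 1973–2044: 18 of them.
Feb 29 weekday advances by 5 (mod 7) from one leap year to the next four years later (or differs when a century non-leap intervenes).
Leap-day weekdays: 1976:Sun 1980:Fri 1984:Wed 1988:Mon✓ 1992:Sat 1996:Thu 2000:Tue 2004:Sun 2008:Fri 2012:Wed 2016:Mon✓ 2020:Sat 2024:Thu 2028:Tue 2032:Sun 2036:Fri 2040:Wed 2044:Mon✓
Monday: 1988, 2016, 2044 → 3.

3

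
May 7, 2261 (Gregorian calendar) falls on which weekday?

Tuesday

January 1, 2261 is a Tuesday.
May 7 is day 127 of the year, i.e. 126 days after Jan 1.
126 mod 7 = 0, so advance 0 weekdays from Tuesday: Tuesday.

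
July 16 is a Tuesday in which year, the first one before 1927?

From one year to the next, a fixed date's weekday advances by 1, or by 2 when a Feb 29 lies between the two dates.
1927: July 16 is Saturday.
1926: Friday (−1)
1925: Thursday (−1)
1924: Wednesday (−1)
1923: Monday (−2)
1922: Sunday (−1)
1921: Saturday (−1)
1920: Friday (−1)
1919: Wednesday (−2)
1918: Tuesday (−1)
July 16 falls on a Tuesday in 1918.

1918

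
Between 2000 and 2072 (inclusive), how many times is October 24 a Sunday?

10

Track October 24's weekday year by year (advancing +1, or +2 across a Feb 29):
  2000: Tue  2001: Wed (+1)  2002: Thu (+1)  2003: Fri (+1)  2004: Sun (+2) ✓
  2005: Mon (+1)  2006: Tue (+1)  2007: Wed (+1)  2008: Fri (+2)  2009: Sat (+1)
  2010: Sun (+1) ✓  2011: Mon (+1)  2012: Wed (+2)  2013: Thu (+1)  … (45 more years) …
  2059: Fri (+1)  2060: Sun (+2) ✓  2061: Mon (+1)  2062: Tue (+1)  2063: Wed (+1)
  2064: Fri (+2)  2065: Sat (+1)  2066: Sun (+1) ✓  2067: Mon (+1)  2068: Wed (+2)
  2069: Thu (+1)  2070: Fri (+1)  2071: Sat (+1)  2072: Mon (+2)
Sunday years: 2004, 2010, 2021, 2027, 2032, 2038, 2049, 2055, 2060, 2066 — 10 in total.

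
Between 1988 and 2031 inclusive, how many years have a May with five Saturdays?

18

May has 31 days; it has five Saturdays when Saturday falls among the first (month-length − 28) days — i.e. when May 1 is one of Saturday/Friday/Thursday.
May 1 by year: 1988:Sun 1989:Mon 1990:Tue 1991:Wed 1992:Fri✓ 1993:Sat✓ 1994:Sun 1995:Mon 1996:Wed 1997:Thu✓ 1998:Fri✓ 1999:Sat✓ 2000:Mon 2001:Tue 2002:Wed …(14 more)… 2017:Mon 2018:Tue 2019:Wed 2020:Fri✓ 2021:Sat✓ 2022:Sun 2023:Mon 2024:Wed 2025:Thu✓ 2026:Fri✓ 2027:Sat✓ 2028:Mon 2029:Tue 2030:Wed 2031:Thu✓
Years with five Saturdays: 1992, 1993, 1997, 1998, 1999, 2003, 2004, 2008, 2009, 2010, 2014, 2015, 2020, 2021, 2025, 2026, 2027, 2031 → 18.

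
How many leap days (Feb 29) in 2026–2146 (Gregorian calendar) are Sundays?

4

Leap years in 2026–2146: 29 of them.
Feb 29 weekday advances by 5 (mod 7) from one leap year to the next four years later (or differs when a century non-leap intervenes).
Leap-day weekdays: 2028:Tue 2032:Sun✓ 2036:Fri 2040:Wed 2044:Mon 2048:Sat 2052:Thu 2056:Tue 2060:Sun✓ 2064:Fri 2068:Wed 2072:Mon 2076:Sat …(3 more)… 2092:Fri 2096:Wed 2104:Fri 2108:Wed 2112:Mon 2116:Sat 2120:Thu 2124:Tue 2128:Sun✓ 2132:Fri 2136:Wed 2140:Mon 2144:Sat
Sunday: 2032, 2060, 2088, 2128 → 4.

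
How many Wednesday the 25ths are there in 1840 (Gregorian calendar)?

2

Check the 25th of each month of 1840: Jan 25: Sat, Feb 25: Tue, Mar 25: Wed, Apr 25: Sat, May 25: Mon, Jun 25: Thu, Jul 25: Sat, Aug 25: Tue, Sep 25: Fri, Oct 25: Sun, Nov 25: Wed, Dec 25: Fri.
Wednesday occurs in March, November — 2 months.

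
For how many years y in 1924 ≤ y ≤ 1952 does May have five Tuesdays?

May has 31 days; it has five Tuesdays when Tuesday falls among the first (month-length − 28) days — i.e. when May 1 is one of Tuesday/Monday/Sunday.
May 1 by year: 1924:Thu 1925:Fri 1926:Sat 1927:Sun✓ 1928:Tue✓ 1929:Wed 1930:Thu 1931:Fri 1932:Sun✓ 1933:Mon✓ 1934:Tue✓ 1935:Wed 1936:Fri 1937:Sat 1938:Sun✓ 1939:Mon✓ 1940:Wed 1941:Thu 1942:Fri 1943:Sat 1944:Mon✓ 1945:Tue✓ 1946:Wed 1947:Thu 1948:Sat 1949:Sun✓ 1950:Mon✓ 1951:Tue✓ 1952:Thu
Years with five Tuesdays: 1927, 1928, 1932, 1933, 1934, 1938, 1939, 1944, 1945, 1949, 1950, 1951 → 12.

12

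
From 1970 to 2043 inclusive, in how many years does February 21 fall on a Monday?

Track February 21's weekday year by year (advancing +1, or +2 across a Feb 29):
  1970: Sat  1971: Sun (+1)  1972: Mon (+1) ✓  1973: Wed (+2)  1974: Thu (+1)
  1975: Fri (+1)  1976: Sat (+1)  1977: Mon (+2) ✓  1978: Tue (+1)  1979: Wed (+1)
  1980: Thu (+1)  1981: Sat (+2)  1982: Sun (+1)  1983: Mon (+1) ✓  … (46 more years) …
  2030: Thu (+1)  2031: Fri (+1)  2032: Sat (+1)  2033: Mon (+2) ✓  2034: Tue (+1)
  2035: Wed (+1)  2036: Thu (+1)  2037: Sat (+2)  2038: Sun (+1)  2039: Mon (+1) ✓
  2040: Tue (+1)  2041: Thu (+2)  2042: Fri (+1)  2043: Sat (+1)
Monday years: 1972, 1977, 1983, 1994, 2000, 2005, 2011, 2022, 2028, 2033, 2039 — 11 in total.

11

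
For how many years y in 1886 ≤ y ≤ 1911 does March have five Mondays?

March has 31 days; it has five Mondays when Monday falls among the first (month-length − 28) days — i.e. when March 1 is one of Monday/Sunday/Saturday.
March 1 by year: 1886:Mon✓ 1887:Tue 1888:Thu 1889:Fri 1890:Sat✓ 1891:Sun✓ 1892:Tue 1893:Wed 1894:Thu 1895:Fri 1896:Sun✓ 1897:Mon✓ 1898:Tue 1899:Wed 1900:Thu 1901:Fri 1902:Sat✓ 1903:Sun✓ 1904:Tue 1905:Wed 1906:Thu 1907:Fri 1908:Sun✓ 1909:Mon✓ 1910:Tue 1911:Wed
Years with five Mondays: 1886, 1890, 1891, 1896, 1897, 1902, 1903, 1908, 1909 → 9.

9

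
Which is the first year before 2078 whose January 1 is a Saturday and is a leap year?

2056

Jan 1 advances by 2 weekdays after a leap year and by 1 after a common year.
2078: Jan 1 is Saturday.
2077: Friday
2076: Wednesday (leap)
2075: Tuesday
2074: Monday
2073: Sunday
2072: Friday (leap)
2071: Thursday
2070: Wednesday
2069: Tuesday
2068: Sunday (leap)
2067: Saturday
2066: Friday
2065: Thursday
2064: Tuesday (leap)
2063: Monday
2062: Sunday
2061: Saturday
2060: Thursday (leap)
2059: Wednesday
2058: Tuesday
2057: Monday
2056: Saturday (leap)
2056 begins on a Saturday and is a leap year.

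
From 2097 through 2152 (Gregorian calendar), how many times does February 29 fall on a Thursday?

Leap years in 2097–2152: 13 of them.
Feb 29 weekday advances by 5 (mod 7) from one leap year to the next four years later (or differs when a century non-leap intervenes).
Leap-day weekdays: 2104:Fri 2108:Wed 2112:Mon 2116:Sat 2120:Thu✓ 2124:Tue 2128:Sun 2132:Fri 2136:Wed 2140:Mon 2144:Sat 2148:Thu✓ 2152:Tue
Thursday: 2120, 2148 → 2.

2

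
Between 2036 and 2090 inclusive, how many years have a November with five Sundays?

16

November has 30 days; it has five Sundays when Sunday falls among the first (month-length − 28) days — i.e. when November 1 is one of Sunday/Saturday.
November 1 by year: 2036:Sat✓ 2037:Sun✓ 2038:Mon 2039:Tue 2040:Thu 2041:Fri 2042:Sat✓ 2043:Sun✓ 2044:Tue 2045:Wed 2046:Thu 2047:Fri 2048:Sun✓ 2049:Mon 2050:Tue …(25 more)… 2076:Sun✓ 2077:Mon 2078:Tue 2079:Wed 2080:Fri 2081:Sat✓ 2082:Sun✓ 2083:Mon 2084:Wed 2085:Thu 2086:Fri 2087:Sat✓ 2088:Mon 2089:Tue 2090:Wed
Years with five Sundays: 2036, 2037, 2042, 2043, 2048, 2053, 2054, 2059, 2064, 2065, 2070, 2071, 2076, 2081, 2082, 2087 → 16.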